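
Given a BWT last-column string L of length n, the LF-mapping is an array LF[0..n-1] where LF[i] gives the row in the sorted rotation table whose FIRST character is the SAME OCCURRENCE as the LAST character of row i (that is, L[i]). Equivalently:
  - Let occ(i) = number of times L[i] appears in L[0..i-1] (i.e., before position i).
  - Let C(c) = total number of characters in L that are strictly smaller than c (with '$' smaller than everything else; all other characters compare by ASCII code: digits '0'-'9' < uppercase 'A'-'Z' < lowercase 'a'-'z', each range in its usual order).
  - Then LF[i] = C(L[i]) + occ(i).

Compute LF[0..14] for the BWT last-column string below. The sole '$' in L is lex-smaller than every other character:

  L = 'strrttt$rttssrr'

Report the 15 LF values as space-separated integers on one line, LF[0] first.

Answer: 6 9 1 2 10 11 12 0 3 13 14 7 8 4 5

Derivation:
Char counts: '$':1, 'r':5, 's':3, 't':6
C (first-col start): C('$')=0, C('r')=1, C('s')=6, C('t')=9
L[0]='s': occ=0, LF[0]=C('s')+0=6+0=6
L[1]='t': occ=0, LF[1]=C('t')+0=9+0=9
L[2]='r': occ=0, LF[2]=C('r')+0=1+0=1
L[3]='r': occ=1, LF[3]=C('r')+1=1+1=2
L[4]='t': occ=1, LF[4]=C('t')+1=9+1=10
L[5]='t': occ=2, LF[5]=C('t')+2=9+2=11
L[6]='t': occ=3, LF[6]=C('t')+3=9+3=12
L[7]='$': occ=0, LF[7]=C('$')+0=0+0=0
L[8]='r': occ=2, LF[8]=C('r')+2=1+2=3
L[9]='t': occ=4, LF[9]=C('t')+4=9+4=13
L[10]='t': occ=5, LF[10]=C('t')+5=9+5=14
L[11]='s': occ=1, LF[11]=C('s')+1=6+1=7
L[12]='s': occ=2, LF[12]=C('s')+2=6+2=8
L[13]='r': occ=3, LF[13]=C('r')+3=1+3=4
L[14]='r': occ=4, LF[14]=C('r')+4=1+4=5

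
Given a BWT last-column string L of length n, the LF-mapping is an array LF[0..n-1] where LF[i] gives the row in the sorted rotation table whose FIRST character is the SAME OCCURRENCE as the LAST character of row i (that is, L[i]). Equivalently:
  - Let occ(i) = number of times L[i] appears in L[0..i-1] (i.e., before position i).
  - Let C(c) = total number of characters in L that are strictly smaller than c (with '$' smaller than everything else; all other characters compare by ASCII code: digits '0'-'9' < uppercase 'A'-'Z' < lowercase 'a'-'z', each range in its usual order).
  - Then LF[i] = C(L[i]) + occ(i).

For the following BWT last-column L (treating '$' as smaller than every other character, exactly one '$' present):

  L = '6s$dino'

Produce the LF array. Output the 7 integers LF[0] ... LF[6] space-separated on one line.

Answer: 1 6 0 2 3 4 5

Derivation:
Char counts: '$':1, '6':1, 'd':1, 'i':1, 'n':1, 'o':1, 's':1
C (first-col start): C('$')=0, C('6')=1, C('d')=2, C('i')=3, C('n')=4, C('o')=5, C('s')=6
L[0]='6': occ=0, LF[0]=C('6')+0=1+0=1
L[1]='s': occ=0, LF[1]=C('s')+0=6+0=6
L[2]='$': occ=0, LF[2]=C('$')+0=0+0=0
L[3]='d': occ=0, LF[3]=C('d')+0=2+0=2
L[4]='i': occ=0, LF[4]=C('i')+0=3+0=3
L[5]='n': occ=0, LF[5]=C('n')+0=4+0=4
L[6]='o': occ=0, LF[6]=C('o')+0=5+0=5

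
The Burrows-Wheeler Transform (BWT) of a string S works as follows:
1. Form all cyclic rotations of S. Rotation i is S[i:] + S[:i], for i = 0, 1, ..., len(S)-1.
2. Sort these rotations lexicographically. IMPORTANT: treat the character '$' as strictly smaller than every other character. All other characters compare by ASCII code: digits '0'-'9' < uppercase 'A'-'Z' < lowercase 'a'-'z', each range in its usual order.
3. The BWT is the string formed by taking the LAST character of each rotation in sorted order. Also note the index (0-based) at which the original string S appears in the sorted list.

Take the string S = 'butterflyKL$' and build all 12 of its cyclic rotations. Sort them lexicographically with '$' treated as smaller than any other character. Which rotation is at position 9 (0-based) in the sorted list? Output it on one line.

Answer: tterflyKL$bu

Derivation:
All 12 rotations (rotation i = S[i:]+S[:i]):
  rot[0] = butterflyKL$
  rot[1] = utterflyKL$b
  rot[2] = tterflyKL$bu
  rot[3] = terflyKL$but
  rot[4] = erflyKL$butt
  rot[5] = rflyKL$butte
  rot[6] = flyKL$butter
  rot[7] = lyKL$butterf
  rot[8] = yKL$butterfl
  rot[9] = KL$butterfly
  rot[10] = L$butterflyK
  rot[11] = $butterflyKL
Sorted (with $ < everything):
  sorted[0] = $butterflyKL
  sorted[1] = KL$butterfly
  sorted[2] = L$butterflyK
  sorted[3] = butterflyKL$
  sorted[4] = erflyKL$butt
  sorted[5] = flyKL$butter
  sorted[6] = lyKL$butterf
  sorted[7] = rflyKL$butte
  sorted[8] = terflyKL$but
  sorted[9] = tterflyKL$bu
  sorted[10] = utterflyKL$b
  sorted[11] = yKL$butterfl
sorted[9] = tterflyKL$bu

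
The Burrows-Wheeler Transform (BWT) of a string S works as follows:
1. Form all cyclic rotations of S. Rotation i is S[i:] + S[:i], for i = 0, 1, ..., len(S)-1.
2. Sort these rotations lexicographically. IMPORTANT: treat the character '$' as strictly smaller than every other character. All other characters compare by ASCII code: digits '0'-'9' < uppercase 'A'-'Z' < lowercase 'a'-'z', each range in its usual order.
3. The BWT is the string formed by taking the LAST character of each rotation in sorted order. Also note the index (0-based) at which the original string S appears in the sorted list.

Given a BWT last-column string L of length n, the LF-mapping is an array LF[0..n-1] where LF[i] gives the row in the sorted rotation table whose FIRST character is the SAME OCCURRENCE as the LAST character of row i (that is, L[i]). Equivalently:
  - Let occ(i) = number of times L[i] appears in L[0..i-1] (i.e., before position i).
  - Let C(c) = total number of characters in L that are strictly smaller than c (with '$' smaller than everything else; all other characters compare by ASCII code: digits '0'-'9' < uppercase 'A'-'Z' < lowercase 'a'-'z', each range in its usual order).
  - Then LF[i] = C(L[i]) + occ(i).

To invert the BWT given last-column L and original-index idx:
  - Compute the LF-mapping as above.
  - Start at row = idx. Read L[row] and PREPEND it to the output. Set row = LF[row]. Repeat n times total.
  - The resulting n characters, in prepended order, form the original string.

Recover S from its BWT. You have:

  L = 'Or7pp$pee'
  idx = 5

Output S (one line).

Answer: pepper7O$

Derivation:
LF mapping: 2 8 1 5 6 0 7 3 4
Walk LF starting at row 5, prepending L[row]:
  step 1: row=5, L[5]='$', prepend. Next row=LF[5]=0
  step 2: row=0, L[0]='O', prepend. Next row=LF[0]=2
  step 3: row=2, L[2]='7', prepend. Next row=LF[2]=1
  step 4: row=1, L[1]='r', prepend. Next row=LF[1]=8
  step 5: row=8, L[8]='e', prepend. Next row=LF[8]=4
  step 6: row=4, L[4]='p', prepend. Next row=LF[4]=6
  step 7: row=6, L[6]='p', prepend. Next row=LF[6]=7
  step 8: row=7, L[7]='e', prepend. Next row=LF[7]=3
  step 9: row=3, L[3]='p', prepend. Next row=LF[3]=5
Reversed output: pepper7O$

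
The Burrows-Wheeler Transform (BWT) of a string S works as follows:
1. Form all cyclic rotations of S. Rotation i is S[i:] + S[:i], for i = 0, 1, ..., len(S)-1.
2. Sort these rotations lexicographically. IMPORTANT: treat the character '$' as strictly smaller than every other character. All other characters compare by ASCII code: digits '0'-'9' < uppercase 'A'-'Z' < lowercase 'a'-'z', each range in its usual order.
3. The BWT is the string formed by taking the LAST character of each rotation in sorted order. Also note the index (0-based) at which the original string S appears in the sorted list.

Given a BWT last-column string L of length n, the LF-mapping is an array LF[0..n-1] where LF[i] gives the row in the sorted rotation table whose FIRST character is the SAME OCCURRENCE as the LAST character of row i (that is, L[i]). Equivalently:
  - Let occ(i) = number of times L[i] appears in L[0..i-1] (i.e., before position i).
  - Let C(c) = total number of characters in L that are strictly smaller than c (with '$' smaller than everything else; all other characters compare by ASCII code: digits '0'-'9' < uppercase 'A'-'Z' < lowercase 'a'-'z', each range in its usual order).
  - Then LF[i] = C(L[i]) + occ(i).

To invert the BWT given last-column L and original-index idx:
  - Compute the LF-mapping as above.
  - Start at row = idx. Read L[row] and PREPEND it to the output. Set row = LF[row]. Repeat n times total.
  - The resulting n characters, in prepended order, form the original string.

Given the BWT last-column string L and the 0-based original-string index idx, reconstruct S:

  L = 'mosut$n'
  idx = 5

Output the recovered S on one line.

Answer: tsnuom$

Derivation:
LF mapping: 1 3 4 6 5 0 2
Walk LF starting at row 5, prepending L[row]:
  step 1: row=5, L[5]='$', prepend. Next row=LF[5]=0
  step 2: row=0, L[0]='m', prepend. Next row=LF[0]=1
  step 3: row=1, L[1]='o', prepend. Next row=LF[1]=3
  step 4: row=3, L[3]='u', prepend. Next row=LF[3]=6
  step 5: row=6, L[6]='n', prepend. Next row=LF[6]=2
  step 6: row=2, L[2]='s', prepend. Next row=LF[2]=4
  step 7: row=4, L[4]='t', prepend. Next row=LF[4]=5
Reversed output: tsnuom$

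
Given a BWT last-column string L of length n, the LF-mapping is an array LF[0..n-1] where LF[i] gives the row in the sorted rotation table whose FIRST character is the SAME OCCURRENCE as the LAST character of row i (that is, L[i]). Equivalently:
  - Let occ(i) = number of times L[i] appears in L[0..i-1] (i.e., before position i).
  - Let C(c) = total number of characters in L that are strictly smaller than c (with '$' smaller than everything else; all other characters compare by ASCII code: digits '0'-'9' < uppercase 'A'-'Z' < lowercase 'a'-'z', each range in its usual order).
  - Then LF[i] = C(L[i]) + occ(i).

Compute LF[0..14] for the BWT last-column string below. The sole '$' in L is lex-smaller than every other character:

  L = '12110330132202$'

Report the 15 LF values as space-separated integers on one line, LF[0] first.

Char counts: '$':1, '0':3, '1':4, '2':4, '3':3
C (first-col start): C('$')=0, C('0')=1, C('1')=4, C('2')=8, C('3')=12
L[0]='1': occ=0, LF[0]=C('1')+0=4+0=4
L[1]='2': occ=0, LF[1]=C('2')+0=8+0=8
L[2]='1': occ=1, LF[2]=C('1')+1=4+1=5
L[3]='1': occ=2, LF[3]=C('1')+2=4+2=6
L[4]='0': occ=0, LF[4]=C('0')+0=1+0=1
L[5]='3': occ=0, LF[5]=C('3')+0=12+0=12
L[6]='3': occ=1, LF[6]=C('3')+1=12+1=13
L[7]='0': occ=1, LF[7]=C('0')+1=1+1=2
L[8]='1': occ=3, LF[8]=C('1')+3=4+3=7
L[9]='3': occ=2, LF[9]=C('3')+2=12+2=14
L[10]='2': occ=1, LF[10]=C('2')+1=8+1=9
L[11]='2': occ=2, LF[11]=C('2')+2=8+2=10
L[12]='0': occ=2, LF[12]=C('0')+2=1+2=3
L[13]='2': occ=3, LF[13]=C('2')+3=8+3=11
L[14]='$': occ=0, LF[14]=C('$')+0=0+0=0

Answer: 4 8 5 6 1 12 13 2 7 14 9 10 3 11 0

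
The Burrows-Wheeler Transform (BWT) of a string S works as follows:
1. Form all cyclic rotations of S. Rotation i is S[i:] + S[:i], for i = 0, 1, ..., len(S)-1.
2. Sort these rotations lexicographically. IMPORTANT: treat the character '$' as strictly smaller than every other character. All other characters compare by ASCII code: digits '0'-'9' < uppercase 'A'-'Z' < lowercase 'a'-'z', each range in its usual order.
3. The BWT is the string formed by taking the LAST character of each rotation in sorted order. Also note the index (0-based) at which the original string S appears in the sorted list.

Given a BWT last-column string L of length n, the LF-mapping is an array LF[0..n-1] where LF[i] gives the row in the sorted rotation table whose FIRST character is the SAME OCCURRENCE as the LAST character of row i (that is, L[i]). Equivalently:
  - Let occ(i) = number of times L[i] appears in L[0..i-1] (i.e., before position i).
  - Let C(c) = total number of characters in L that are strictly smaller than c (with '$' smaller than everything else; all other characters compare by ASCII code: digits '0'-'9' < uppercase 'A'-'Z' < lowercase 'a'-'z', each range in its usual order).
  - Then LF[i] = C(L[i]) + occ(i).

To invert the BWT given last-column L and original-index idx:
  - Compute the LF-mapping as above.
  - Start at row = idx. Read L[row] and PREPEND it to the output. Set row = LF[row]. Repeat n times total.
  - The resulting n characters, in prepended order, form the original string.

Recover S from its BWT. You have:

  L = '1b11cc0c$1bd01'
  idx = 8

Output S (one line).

Answer: b01bc10c1dc11$

Derivation:
LF mapping: 3 8 4 5 10 11 1 12 0 6 9 13 2 7
Walk LF starting at row 8, prepending L[row]:
  step 1: row=8, L[8]='$', prepend. Next row=LF[8]=0
  step 2: row=0, L[0]='1', prepend. Next row=LF[0]=3
  step 3: row=3, L[3]='1', prepend. Next row=LF[3]=5
  step 4: row=5, L[5]='c', prepend. Next row=LF[5]=11
  step 5: row=11, L[11]='d', prepend. Next row=LF[11]=13
  step 6: row=13, L[13]='1', prepend. Next row=LF[13]=7
  step 7: row=7, L[7]='c', prepend. Next row=LF[7]=12
  step 8: row=12, L[12]='0', prepend. Next row=LF[12]=2
  step 9: row=2, L[2]='1', prepend. Next row=LF[2]=4
  step 10: row=4, L[4]='c', prepend. Next row=LF[4]=10
  step 11: row=10, L[10]='b', prepend. Next row=LF[10]=9
  step 12: row=9, L[9]='1', prepend. Next row=LF[9]=6
  step 13: row=6, L[6]='0', prepend. Next row=LF[6]=1
  step 14: row=1, L[1]='b', prepend. Next row=LF[1]=8
Reversed output: b01bc10c1dc11$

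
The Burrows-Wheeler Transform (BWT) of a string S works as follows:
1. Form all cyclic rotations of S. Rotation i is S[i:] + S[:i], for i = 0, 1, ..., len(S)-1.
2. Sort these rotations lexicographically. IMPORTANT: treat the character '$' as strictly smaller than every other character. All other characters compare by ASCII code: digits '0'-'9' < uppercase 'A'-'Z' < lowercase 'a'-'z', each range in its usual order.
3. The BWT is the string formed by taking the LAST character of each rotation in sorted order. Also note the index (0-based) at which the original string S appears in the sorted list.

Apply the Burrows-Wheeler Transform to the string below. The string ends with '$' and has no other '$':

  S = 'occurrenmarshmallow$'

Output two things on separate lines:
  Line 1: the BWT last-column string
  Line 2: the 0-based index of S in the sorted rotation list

All 20 rotations (rotation i = S[i:]+S[:i]):
  rot[0] = occurrenmarshmallow$
  rot[1] = ccurrenmarshmallow$o
  rot[2] = currenmarshmallow$oc
  rot[3] = urrenmarshmallow$occ
  rot[4] = rrenmarshmallow$occu
  rot[5] = renmarshmallow$occur
  rot[6] = enmarshmallow$occurr
  rot[7] = nmarshmallow$occurre
  rot[8] = marshmallow$occurren
  rot[9] = arshmallow$occurrenm
  rot[10] = rshmallow$occurrenma
  rot[11] = shmallow$occurrenmar
  rot[12] = hmallow$occurrenmars
  rot[13] = mallow$occurrenmarsh
  rot[14] = allow$occurrenmarshm
  rot[15] = llow$occurrenmarshma
  rot[16] = low$occurrenmarshmal
  rot[17] = ow$occurrenmarshmall
  rot[18] = w$occurrenmarshmallo
  rot[19] = $occurrenmarshmallow
Sorted (with $ < everything):
  sorted[0] = $occurrenmarshmallow  (last char: 'w')
  sorted[1] = allow$occurrenmarshm  (last char: 'm')
  sorted[2] = arshmallow$occurrenm  (last char: 'm')
  sorted[3] = ccurrenmarshmallow$o  (last char: 'o')
  sorted[4] = currenmarshmallow$oc  (last char: 'c')
  sorted[5] = enmarshmallow$occurr  (last char: 'r')
  sorted[6] = hmallow$occurrenmars  (last char: 's')
  sorted[7] = llow$occurrenmarshma  (last char: 'a')
  sorted[8] = low$occurrenmarshmal  (last char: 'l')
  sorted[9] = mallow$occurrenmarsh  (last char: 'h')
  sorted[10] = marshmallow$occurren  (last char: 'n')
  sorted[11] = nmarshmallow$occurre  (last char: 'e')
  sorted[12] = occurrenmarshmallow$  (last char: '$')
  sorted[13] = ow$occurrenmarshmall  (last char: 'l')
  sorted[14] = renmarshmallow$occur  (last char: 'r')
  sorted[15] = rrenmarshmallow$occu  (last char: 'u')
  sorted[16] = rshmallow$occurrenma  (last char: 'a')
  sorted[17] = shmallow$occurrenmar  (last char: 'r')
  sorted[18] = urrenmarshmallow$occ  (last char: 'c')
  sorted[19] = w$occurrenmarshmallo  (last char: 'o')
Last column: wmmocrsalhne$lruarco
Original string S is at sorted index 12

Answer: wmmocrsalhne$lruarco
12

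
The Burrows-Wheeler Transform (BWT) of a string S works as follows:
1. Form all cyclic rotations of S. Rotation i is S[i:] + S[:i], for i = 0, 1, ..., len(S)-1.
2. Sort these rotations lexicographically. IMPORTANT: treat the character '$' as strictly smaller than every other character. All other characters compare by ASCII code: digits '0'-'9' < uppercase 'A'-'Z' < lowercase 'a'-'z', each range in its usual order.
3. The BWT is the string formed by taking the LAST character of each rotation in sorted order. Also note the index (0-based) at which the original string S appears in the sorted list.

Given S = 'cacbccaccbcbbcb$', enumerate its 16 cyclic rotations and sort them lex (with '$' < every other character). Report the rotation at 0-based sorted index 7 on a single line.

Answer: bccaccbcbbcb$cac

Derivation:
All 16 rotations (rotation i = S[i:]+S[:i]):
  rot[0] = cacbccaccbcbbcb$
  rot[1] = acbccaccbcbbcb$c
  rot[2] = cbccaccbcbbcb$ca
  rot[3] = bccaccbcbbcb$cac
  rot[4] = ccaccbcbbcb$cacb
  rot[5] = caccbcbbcb$cacbc
  rot[6] = accbcbbcb$cacbcc
  rot[7] = ccbcbbcb$cacbcca
  rot[8] = cbcbbcb$cacbccac
  rot[9] = bcbbcb$cacbccacc
  rot[10] = cbbcb$cacbccaccb
  rot[11] = bbcb$cacbccaccbc
  rot[12] = bcb$cacbccaccbcb
  rot[13] = cb$cacbccaccbcbb
  rot[14] = b$cacbccaccbcbbc
  rot[15] = $cacbccaccbcbbcb
Sorted (with $ < everything):
  sorted[0] = $cacbccaccbcbbcb
  sorted[1] = acbccaccbcbbcb$c
  sorted[2] = accbcbbcb$cacbcc
  sorted[3] = b$cacbccaccbcbbc
  sorted[4] = bbcb$cacbccaccbc
  sorted[5] = bcb$cacbccaccbcb
  sorted[6] = bcbbcb$cacbccacc
  sorted[7] = bccaccbcbbcb$cac
  sorted[8] = cacbccaccbcbbcb$
  sorted[9] = caccbcbbcb$cacbc
  sorted[10] = cb$cacbccaccbcbb
  sorted[11] = cbbcb$cacbccaccb
  sorted[12] = cbcbbcb$cacbccac
  sorted[13] = cbccaccbcbbcb$ca
  sorted[14] = ccaccbcbbcb$cacb
  sorted[15] = ccbcbbcb$cacbcca
sorted[7] = bccaccbcbbcb$cac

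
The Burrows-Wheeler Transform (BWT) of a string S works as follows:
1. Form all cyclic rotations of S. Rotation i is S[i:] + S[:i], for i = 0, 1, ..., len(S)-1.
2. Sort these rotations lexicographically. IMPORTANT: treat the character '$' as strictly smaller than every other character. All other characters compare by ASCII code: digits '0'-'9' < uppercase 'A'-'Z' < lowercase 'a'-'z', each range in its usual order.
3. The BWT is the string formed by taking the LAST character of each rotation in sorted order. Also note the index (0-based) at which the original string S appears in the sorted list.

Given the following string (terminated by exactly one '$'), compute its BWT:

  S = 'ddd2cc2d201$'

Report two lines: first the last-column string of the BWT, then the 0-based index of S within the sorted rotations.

Answer: 120ddcc22dd$
11

Derivation:
All 12 rotations (rotation i = S[i:]+S[:i]):
  rot[0] = ddd2cc2d201$
  rot[1] = dd2cc2d201$d
  rot[2] = d2cc2d201$dd
  rot[3] = 2cc2d201$ddd
  rot[4] = cc2d201$ddd2
  rot[5] = c2d201$ddd2c
  rot[6] = 2d201$ddd2cc
  rot[7] = d201$ddd2cc2
  rot[8] = 201$ddd2cc2d
  rot[9] = 01$ddd2cc2d2
  rot[10] = 1$ddd2cc2d20
  rot[11] = $ddd2cc2d201
Sorted (with $ < everything):
  sorted[0] = $ddd2cc2d201  (last char: '1')
  sorted[1] = 01$ddd2cc2d2  (last char: '2')
  sorted[2] = 1$ddd2cc2d20  (last char: '0')
  sorted[3] = 201$ddd2cc2d  (last char: 'd')
  sorted[4] = 2cc2d201$ddd  (last char: 'd')
  sorted[5] = 2d201$ddd2cc  (last char: 'c')
  sorted[6] = c2d201$ddd2c  (last char: 'c')
  sorted[7] = cc2d201$ddd2  (last char: '2')
  sorted[8] = d201$ddd2cc2  (last char: '2')
  sorted[9] = d2cc2d201$dd  (last char: 'd')
  sorted[10] = dd2cc2d201$d  (last char: 'd')
  sorted[11] = ddd2cc2d201$  (last char: '$')
Last column: 120ddcc22dd$
Original string S is at sorted index 11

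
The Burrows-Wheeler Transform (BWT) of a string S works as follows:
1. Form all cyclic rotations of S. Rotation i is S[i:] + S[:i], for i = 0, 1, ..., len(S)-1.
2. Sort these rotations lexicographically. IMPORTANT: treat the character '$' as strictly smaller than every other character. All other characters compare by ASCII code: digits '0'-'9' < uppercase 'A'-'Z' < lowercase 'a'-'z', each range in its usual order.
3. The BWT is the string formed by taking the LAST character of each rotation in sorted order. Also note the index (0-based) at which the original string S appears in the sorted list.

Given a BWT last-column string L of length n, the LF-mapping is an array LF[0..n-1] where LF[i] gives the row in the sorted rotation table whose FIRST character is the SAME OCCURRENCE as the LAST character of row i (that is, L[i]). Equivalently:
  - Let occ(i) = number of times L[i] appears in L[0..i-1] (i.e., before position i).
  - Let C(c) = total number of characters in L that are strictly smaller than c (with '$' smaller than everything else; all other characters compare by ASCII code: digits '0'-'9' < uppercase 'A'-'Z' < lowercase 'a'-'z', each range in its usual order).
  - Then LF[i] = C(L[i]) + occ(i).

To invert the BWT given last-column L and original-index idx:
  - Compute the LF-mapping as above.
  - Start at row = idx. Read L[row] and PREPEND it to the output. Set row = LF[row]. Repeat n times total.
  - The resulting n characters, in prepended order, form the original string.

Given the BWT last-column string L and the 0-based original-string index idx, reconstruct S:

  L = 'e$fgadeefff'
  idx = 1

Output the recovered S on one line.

Answer: aefdefffge$

Derivation:
LF mapping: 3 0 6 10 1 2 4 5 7 8 9
Walk LF starting at row 1, prepending L[row]:
  step 1: row=1, L[1]='$', prepend. Next row=LF[1]=0
  step 2: row=0, L[0]='e', prepend. Next row=LF[0]=3
  step 3: row=3, L[3]='g', prepend. Next row=LF[3]=10
  step 4: row=10, L[10]='f', prepend. Next row=LF[10]=9
  step 5: row=9, L[9]='f', prepend. Next row=LF[9]=8
  step 6: row=8, L[8]='f', prepend. Next row=LF[8]=7
  step 7: row=7, L[7]='e', prepend. Next row=LF[7]=5
  step 8: row=5, L[5]='d', prepend. Next row=LF[5]=2
  step 9: row=2, L[2]='f', prepend. Next row=LF[2]=6
  step 10: row=6, L[6]='e', prepend. Next row=LF[6]=4
  step 11: row=4, L[4]='a', prepend. Next row=LF[4]=1
Reversed output: aefdefffge$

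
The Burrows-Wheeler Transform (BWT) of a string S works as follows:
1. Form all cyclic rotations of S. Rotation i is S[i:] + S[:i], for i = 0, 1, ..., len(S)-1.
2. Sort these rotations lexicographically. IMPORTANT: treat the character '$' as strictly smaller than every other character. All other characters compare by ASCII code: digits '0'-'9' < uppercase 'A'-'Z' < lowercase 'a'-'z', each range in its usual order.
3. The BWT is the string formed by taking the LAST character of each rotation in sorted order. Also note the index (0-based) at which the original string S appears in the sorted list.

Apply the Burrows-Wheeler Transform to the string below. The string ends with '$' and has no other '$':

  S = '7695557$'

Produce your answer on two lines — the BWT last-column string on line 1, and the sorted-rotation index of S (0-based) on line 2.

All 8 rotations (rotation i = S[i:]+S[:i]):
  rot[0] = 7695557$
  rot[1] = 695557$7
  rot[2] = 95557$76
  rot[3] = 5557$769
  rot[4] = 557$7695
  rot[5] = 57$76955
  rot[6] = 7$769555
  rot[7] = $7695557
Sorted (with $ < everything):
  sorted[0] = $7695557  (last char: '7')
  sorted[1] = 5557$769  (last char: '9')
  sorted[2] = 557$7695  (last char: '5')
  sorted[3] = 57$76955  (last char: '5')
  sorted[4] = 695557$7  (last char: '7')
  sorted[5] = 7$769555  (last char: '5')
  sorted[6] = 7695557$  (last char: '$')
  sorted[7] = 95557$76  (last char: '6')
Last column: 795575$6
Original string S is at sorted index 6

Answer: 795575$6
6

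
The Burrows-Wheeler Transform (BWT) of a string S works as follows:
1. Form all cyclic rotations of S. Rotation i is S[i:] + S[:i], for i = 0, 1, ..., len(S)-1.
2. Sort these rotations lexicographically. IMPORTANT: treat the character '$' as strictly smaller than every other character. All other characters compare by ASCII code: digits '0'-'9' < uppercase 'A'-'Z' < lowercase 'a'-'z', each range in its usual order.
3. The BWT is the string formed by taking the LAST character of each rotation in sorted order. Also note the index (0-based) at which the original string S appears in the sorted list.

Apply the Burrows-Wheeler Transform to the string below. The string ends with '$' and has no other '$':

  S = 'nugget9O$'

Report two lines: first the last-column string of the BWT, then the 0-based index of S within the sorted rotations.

All 9 rotations (rotation i = S[i:]+S[:i]):
  rot[0] = nugget9O$
  rot[1] = ugget9O$n
  rot[2] = gget9O$nu
  rot[3] = get9O$nug
  rot[4] = et9O$nugg
  rot[5] = t9O$nugge
  rot[6] = 9O$nugget
  rot[7] = O$nugget9
  rot[8] = $nugget9O
Sorted (with $ < everything):
  sorted[0] = $nugget9O  (last char: 'O')
  sorted[1] = 9O$nugget  (last char: 't')
  sorted[2] = O$nugget9  (last char: '9')
  sorted[3] = et9O$nugg  (last char: 'g')
  sorted[4] = get9O$nug  (last char: 'g')
  sorted[5] = gget9O$nu  (last char: 'u')
  sorted[6] = nugget9O$  (last char: '$')
  sorted[7] = t9O$nugge  (last char: 'e')
  sorted[8] = ugget9O$n  (last char: 'n')
Last column: Ot9ggu$en
Original string S is at sorted index 6

Answer: Ot9ggu$en
6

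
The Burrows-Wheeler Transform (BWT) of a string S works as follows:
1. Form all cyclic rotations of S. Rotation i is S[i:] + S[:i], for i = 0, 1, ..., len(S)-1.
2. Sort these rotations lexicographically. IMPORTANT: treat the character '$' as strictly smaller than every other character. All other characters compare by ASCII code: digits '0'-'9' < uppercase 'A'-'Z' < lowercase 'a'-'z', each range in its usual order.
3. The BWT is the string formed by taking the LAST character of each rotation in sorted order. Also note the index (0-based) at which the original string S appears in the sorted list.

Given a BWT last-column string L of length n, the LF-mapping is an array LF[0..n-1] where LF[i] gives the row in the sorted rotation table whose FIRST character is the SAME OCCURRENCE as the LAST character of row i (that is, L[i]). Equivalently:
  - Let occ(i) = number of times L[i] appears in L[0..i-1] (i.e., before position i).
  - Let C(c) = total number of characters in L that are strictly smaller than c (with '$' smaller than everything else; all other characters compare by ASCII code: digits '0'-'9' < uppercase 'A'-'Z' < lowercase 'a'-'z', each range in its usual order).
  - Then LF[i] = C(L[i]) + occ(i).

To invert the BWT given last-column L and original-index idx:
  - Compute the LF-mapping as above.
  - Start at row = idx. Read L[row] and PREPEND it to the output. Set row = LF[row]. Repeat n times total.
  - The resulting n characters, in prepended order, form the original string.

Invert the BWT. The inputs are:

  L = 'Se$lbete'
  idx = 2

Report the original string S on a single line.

Answer: beetleS$

Derivation:
LF mapping: 1 3 0 6 2 4 7 5
Walk LF starting at row 2, prepending L[row]:
  step 1: row=2, L[2]='$', prepend. Next row=LF[2]=0
  step 2: row=0, L[0]='S', prepend. Next row=LF[0]=1
  step 3: row=1, L[1]='e', prepend. Next row=LF[1]=3
  step 4: row=3, L[3]='l', prepend. Next row=LF[3]=6
  step 5: row=6, L[6]='t', prepend. Next row=LF[6]=7
  step 6: row=7, L[7]='e', prepend. Next row=LF[7]=5
  step 7: row=5, L[5]='e', prepend. Next row=LF[5]=4
  step 8: row=4, L[4]='b', prepend. Next row=LF[4]=2
Reversed output: beetleS$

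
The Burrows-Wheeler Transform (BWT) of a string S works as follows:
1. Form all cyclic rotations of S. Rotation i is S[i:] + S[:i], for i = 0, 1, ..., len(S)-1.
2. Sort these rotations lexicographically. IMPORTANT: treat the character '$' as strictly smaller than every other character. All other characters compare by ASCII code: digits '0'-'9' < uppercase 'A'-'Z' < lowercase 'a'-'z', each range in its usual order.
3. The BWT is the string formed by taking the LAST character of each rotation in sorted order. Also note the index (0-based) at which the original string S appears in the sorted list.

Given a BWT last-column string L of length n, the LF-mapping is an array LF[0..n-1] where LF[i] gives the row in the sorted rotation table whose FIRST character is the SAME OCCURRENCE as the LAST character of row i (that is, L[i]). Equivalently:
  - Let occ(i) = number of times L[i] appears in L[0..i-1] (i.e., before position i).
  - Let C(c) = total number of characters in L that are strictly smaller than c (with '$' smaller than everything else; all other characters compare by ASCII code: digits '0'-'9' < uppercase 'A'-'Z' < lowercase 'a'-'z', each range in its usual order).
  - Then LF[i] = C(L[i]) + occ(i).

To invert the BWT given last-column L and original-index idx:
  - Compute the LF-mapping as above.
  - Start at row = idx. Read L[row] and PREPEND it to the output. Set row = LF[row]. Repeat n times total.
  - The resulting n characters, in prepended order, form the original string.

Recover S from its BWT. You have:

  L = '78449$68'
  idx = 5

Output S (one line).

LF mapping: 4 5 1 2 7 0 3 6
Walk LF starting at row 5, prepending L[row]:
  step 1: row=5, L[5]='$', prepend. Next row=LF[5]=0
  step 2: row=0, L[0]='7', prepend. Next row=LF[0]=4
  step 3: row=4, L[4]='9', prepend. Next row=LF[4]=7
  step 4: row=7, L[7]='8', prepend. Next row=LF[7]=6
  step 5: row=6, L[6]='6', prepend. Next row=LF[6]=3
  step 6: row=3, L[3]='4', prepend. Next row=LF[3]=2
  step 7: row=2, L[2]='4', prepend. Next row=LF[2]=1
  step 8: row=1, L[1]='8', prepend. Next row=LF[1]=5
Reversed output: 8446897$

Answer: 8446897$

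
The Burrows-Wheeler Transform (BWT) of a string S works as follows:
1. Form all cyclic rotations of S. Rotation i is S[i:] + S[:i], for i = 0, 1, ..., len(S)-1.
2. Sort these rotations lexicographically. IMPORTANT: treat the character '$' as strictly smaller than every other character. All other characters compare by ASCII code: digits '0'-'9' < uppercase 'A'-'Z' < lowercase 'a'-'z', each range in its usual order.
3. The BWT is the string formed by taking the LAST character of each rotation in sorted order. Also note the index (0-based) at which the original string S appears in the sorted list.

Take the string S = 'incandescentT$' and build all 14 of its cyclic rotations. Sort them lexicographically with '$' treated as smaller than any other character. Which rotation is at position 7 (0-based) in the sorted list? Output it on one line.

All 14 rotations (rotation i = S[i:]+S[:i]):
  rot[0] = incandescentT$
  rot[1] = ncandescentT$i
  rot[2] = candescentT$in
  rot[3] = andescentT$inc
  rot[4] = ndescentT$inca
  rot[5] = descentT$incan
  rot[6] = escentT$incand
  rot[7] = scentT$incande
  rot[8] = centT$incandes
  rot[9] = entT$incandesc
  rot[10] = ntT$incandesce
  rot[11] = tT$incandescen
  rot[12] = T$incandescent
  rot[13] = $incandescentT
Sorted (with $ < everything):
  sorted[0] = $incandescentT
  sorted[1] = T$incandescent
  sorted[2] = andescentT$inc
  sorted[3] = candescentT$in
  sorted[4] = centT$incandes
  sorted[5] = descentT$incan
  sorted[6] = entT$incandesc
  sorted[7] = escentT$incand
  sorted[8] = incandescentT$
  sorted[9] = ncandescentT$i
  sorted[10] = ndescentT$inca
  sorted[11] = ntT$incandesce
  sorted[12] = scentT$incande
  sorted[13] = tT$incandescen
sorted[7] = escentT$incand

Answer: escentT$incand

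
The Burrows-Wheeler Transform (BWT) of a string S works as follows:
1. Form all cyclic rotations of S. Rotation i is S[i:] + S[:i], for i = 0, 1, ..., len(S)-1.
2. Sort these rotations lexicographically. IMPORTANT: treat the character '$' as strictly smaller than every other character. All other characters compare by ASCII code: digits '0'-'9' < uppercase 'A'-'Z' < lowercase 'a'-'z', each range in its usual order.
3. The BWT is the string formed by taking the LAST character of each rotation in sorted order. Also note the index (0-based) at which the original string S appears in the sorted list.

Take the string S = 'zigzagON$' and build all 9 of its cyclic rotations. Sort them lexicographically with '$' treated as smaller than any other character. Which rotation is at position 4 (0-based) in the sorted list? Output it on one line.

All 9 rotations (rotation i = S[i:]+S[:i]):
  rot[0] = zigzagON$
  rot[1] = igzagON$z
  rot[2] = gzagON$zi
  rot[3] = zagON$zig
  rot[4] = agON$zigz
  rot[5] = gON$zigza
  rot[6] = ON$zigzag
  rot[7] = N$zigzagO
  rot[8] = $zigzagON
Sorted (with $ < everything):
  sorted[0] = $zigzagON
  sorted[1] = N$zigzagO
  sorted[2] = ON$zigzag
  sorted[3] = agON$zigz
  sorted[4] = gON$zigza
  sorted[5] = gzagON$zi
  sorted[6] = igzagON$z
  sorted[7] = zagON$zig
  sorted[8] = zigzagON$
sorted[4] = gON$zigza

Answer: gON$zigza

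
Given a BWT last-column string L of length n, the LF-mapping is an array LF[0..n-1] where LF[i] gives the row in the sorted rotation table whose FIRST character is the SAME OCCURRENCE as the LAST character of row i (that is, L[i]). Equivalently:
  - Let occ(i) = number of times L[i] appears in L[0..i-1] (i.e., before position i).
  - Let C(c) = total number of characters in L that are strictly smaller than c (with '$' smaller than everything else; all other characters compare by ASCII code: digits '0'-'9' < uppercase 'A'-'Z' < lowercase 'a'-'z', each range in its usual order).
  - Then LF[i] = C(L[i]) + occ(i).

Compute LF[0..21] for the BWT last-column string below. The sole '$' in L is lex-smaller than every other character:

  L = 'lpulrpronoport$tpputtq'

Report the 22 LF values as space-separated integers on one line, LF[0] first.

Answer: 1 7 20 2 13 8 14 4 3 5 9 6 15 16 0 17 10 11 21 18 19 12

Derivation:
Char counts: '$':1, 'l':2, 'n':1, 'o':3, 'p':5, 'q':1, 'r':3, 't':4, 'u':2
C (first-col start): C('$')=0, C('l')=1, C('n')=3, C('o')=4, C('p')=7, C('q')=12, C('r')=13, C('t')=16, C('u')=20
L[0]='l': occ=0, LF[0]=C('l')+0=1+0=1
L[1]='p': occ=0, LF[1]=C('p')+0=7+0=7
L[2]='u': occ=0, LF[2]=C('u')+0=20+0=20
L[3]='l': occ=1, LF[3]=C('l')+1=1+1=2
L[4]='r': occ=0, LF[4]=C('r')+0=13+0=13
L[5]='p': occ=1, LF[5]=C('p')+1=7+1=8
L[6]='r': occ=1, LF[6]=C('r')+1=13+1=14
L[7]='o': occ=0, LF[7]=C('o')+0=4+0=4
L[8]='n': occ=0, LF[8]=C('n')+0=3+0=3
L[9]='o': occ=1, LF[9]=C('o')+1=4+1=5
L[10]='p': occ=2, LF[10]=C('p')+2=7+2=9
L[11]='o': occ=2, LF[11]=C('o')+2=4+2=6
L[12]='r': occ=2, LF[12]=C('r')+2=13+2=15
L[13]='t': occ=0, LF[13]=C('t')+0=16+0=16
L[14]='$': occ=0, LF[14]=C('$')+0=0+0=0
L[15]='t': occ=1, LF[15]=C('t')+1=16+1=17
L[16]='p': occ=3, LF[16]=C('p')+3=7+3=10
L[17]='p': occ=4, LF[17]=C('p')+4=7+4=11
L[18]='u': occ=1, LF[18]=C('u')+1=20+1=21
L[19]='t': occ=2, LF[19]=C('t')+2=16+2=18
L[20]='t': occ=3, LF[20]=C('t')+3=16+3=19
L[21]='q': occ=0, LF[21]=C('q')+0=12+0=12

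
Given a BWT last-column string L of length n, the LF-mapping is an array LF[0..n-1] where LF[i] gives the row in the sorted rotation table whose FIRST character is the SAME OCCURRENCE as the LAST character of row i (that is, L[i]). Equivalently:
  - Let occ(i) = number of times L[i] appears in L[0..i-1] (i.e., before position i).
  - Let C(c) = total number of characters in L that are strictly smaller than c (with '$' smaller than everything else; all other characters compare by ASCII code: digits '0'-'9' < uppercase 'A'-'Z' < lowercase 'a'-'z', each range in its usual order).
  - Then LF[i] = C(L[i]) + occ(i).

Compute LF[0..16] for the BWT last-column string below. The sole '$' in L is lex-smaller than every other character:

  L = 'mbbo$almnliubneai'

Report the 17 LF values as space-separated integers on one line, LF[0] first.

Answer: 11 3 4 15 0 1 9 12 13 10 7 16 5 14 6 2 8

Derivation:
Char counts: '$':1, 'a':2, 'b':3, 'e':1, 'i':2, 'l':2, 'm':2, 'n':2, 'o':1, 'u':1
C (first-col start): C('$')=0, C('a')=1, C('b')=3, C('e')=6, C('i')=7, C('l')=9, C('m')=11, C('n')=13, C('o')=15, C('u')=16
L[0]='m': occ=0, LF[0]=C('m')+0=11+0=11
L[1]='b': occ=0, LF[1]=C('b')+0=3+0=3
L[2]='b': occ=1, LF[2]=C('b')+1=3+1=4
L[3]='o': occ=0, LF[3]=C('o')+0=15+0=15
L[4]='$': occ=0, LF[4]=C('$')+0=0+0=0
L[5]='a': occ=0, LF[5]=C('a')+0=1+0=1
L[6]='l': occ=0, LF[6]=C('l')+0=9+0=9
L[7]='m': occ=1, LF[7]=C('m')+1=11+1=12
L[8]='n': occ=0, LF[8]=C('n')+0=13+0=13
L[9]='l': occ=1, LF[9]=C('l')+1=9+1=10
L[10]='i': occ=0, LF[10]=C('i')+0=7+0=7
L[11]='u': occ=0, LF[11]=C('u')+0=16+0=16
L[12]='b': occ=2, LF[12]=C('b')+2=3+2=5
L[13]='n': occ=1, LF[13]=C('n')+1=13+1=14
L[14]='e': occ=0, LF[14]=C('e')+0=6+0=6
L[15]='a': occ=1, LF[15]=C('a')+1=1+1=2
L[16]='i': occ=1, LF[16]=C('i')+1=7+1=8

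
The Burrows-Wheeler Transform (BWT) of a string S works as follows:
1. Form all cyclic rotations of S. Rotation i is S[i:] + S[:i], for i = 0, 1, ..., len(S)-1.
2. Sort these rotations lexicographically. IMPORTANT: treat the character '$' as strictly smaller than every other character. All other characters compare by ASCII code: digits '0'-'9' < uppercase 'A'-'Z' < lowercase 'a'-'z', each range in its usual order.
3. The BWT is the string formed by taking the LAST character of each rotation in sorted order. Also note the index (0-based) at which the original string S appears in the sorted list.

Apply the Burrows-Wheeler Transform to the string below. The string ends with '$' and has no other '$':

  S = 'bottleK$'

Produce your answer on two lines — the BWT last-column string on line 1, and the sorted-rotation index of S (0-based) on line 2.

Answer: Ke$ltbto
2

Derivation:
All 8 rotations (rotation i = S[i:]+S[:i]):
  rot[0] = bottleK$
  rot[1] = ottleK$b
  rot[2] = ttleK$bo
  rot[3] = tleK$bot
  rot[4] = leK$bott
  rot[5] = eK$bottl
  rot[6] = K$bottle
  rot[7] = $bottleK
Sorted (with $ < everything):
  sorted[0] = $bottleK  (last char: 'K')
  sorted[1] = K$bottle  (last char: 'e')
  sorted[2] = bottleK$  (last char: '$')
  sorted[3] = eK$bottl  (last char: 'l')
  sorted[4] = leK$bott  (last char: 't')
  sorted[5] = ottleK$b  (last char: 'b')
  sorted[6] = tleK$bot  (last char: 't')
  sorted[7] = ttleK$bo  (last char: 'o')
Last column: Ke$ltbto
Original string S is at sorted index 2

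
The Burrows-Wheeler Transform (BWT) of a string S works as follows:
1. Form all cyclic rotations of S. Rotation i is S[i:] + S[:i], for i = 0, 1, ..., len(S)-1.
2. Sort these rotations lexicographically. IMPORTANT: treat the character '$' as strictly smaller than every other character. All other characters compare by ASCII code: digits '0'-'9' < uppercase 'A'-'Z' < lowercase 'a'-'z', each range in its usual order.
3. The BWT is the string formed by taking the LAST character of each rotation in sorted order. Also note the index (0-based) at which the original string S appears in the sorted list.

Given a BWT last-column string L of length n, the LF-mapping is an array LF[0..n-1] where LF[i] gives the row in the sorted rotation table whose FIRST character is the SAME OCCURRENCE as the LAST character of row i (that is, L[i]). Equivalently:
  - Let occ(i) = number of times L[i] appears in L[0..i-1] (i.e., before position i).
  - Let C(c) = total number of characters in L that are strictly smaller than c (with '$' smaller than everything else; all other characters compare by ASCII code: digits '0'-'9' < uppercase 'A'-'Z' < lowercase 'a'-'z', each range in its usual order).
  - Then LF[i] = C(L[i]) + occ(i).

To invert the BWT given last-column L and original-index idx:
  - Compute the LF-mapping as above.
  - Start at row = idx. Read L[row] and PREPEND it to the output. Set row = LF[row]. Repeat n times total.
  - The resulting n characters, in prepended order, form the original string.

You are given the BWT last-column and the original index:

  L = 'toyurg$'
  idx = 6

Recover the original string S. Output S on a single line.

LF mapping: 4 2 6 5 3 1 0
Walk LF starting at row 6, prepending L[row]:
  step 1: row=6, L[6]='$', prepend. Next row=LF[6]=0
  step 2: row=0, L[0]='t', prepend. Next row=LF[0]=4
  step 3: row=4, L[4]='r', prepend. Next row=LF[4]=3
  step 4: row=3, L[3]='u', prepend. Next row=LF[3]=5
  step 5: row=5, L[5]='g', prepend. Next row=LF[5]=1
  step 6: row=1, L[1]='o', prepend. Next row=LF[1]=2
  step 7: row=2, L[2]='y', prepend. Next row=LF[2]=6
Reversed output: yogurt$

Answer: yogurt$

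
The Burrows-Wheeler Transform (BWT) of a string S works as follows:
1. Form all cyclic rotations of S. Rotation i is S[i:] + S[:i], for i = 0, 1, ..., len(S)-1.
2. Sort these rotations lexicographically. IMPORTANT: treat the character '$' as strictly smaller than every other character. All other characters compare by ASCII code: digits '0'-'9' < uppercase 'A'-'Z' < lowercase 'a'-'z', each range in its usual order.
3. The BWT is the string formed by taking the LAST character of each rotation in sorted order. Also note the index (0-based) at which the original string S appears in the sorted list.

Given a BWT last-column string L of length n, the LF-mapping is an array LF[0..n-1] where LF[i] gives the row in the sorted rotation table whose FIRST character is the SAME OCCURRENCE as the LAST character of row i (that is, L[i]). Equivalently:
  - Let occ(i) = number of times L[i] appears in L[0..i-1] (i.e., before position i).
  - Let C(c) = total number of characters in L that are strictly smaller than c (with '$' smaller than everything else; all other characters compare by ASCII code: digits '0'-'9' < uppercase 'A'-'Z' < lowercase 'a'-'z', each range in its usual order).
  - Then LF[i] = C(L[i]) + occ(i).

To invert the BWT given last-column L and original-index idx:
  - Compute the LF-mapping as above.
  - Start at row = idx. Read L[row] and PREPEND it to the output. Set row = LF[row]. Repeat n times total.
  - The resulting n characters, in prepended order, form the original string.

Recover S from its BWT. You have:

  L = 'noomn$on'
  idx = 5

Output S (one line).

Answer: omnnoon$

Derivation:
LF mapping: 2 5 6 1 3 0 7 4
Walk LF starting at row 5, prepending L[row]:
  step 1: row=5, L[5]='$', prepend. Next row=LF[5]=0
  step 2: row=0, L[0]='n', prepend. Next row=LF[0]=2
  step 3: row=2, L[2]='o', prepend. Next row=LF[2]=6
  step 4: row=6, L[6]='o', prepend. Next row=LF[6]=7
  step 5: row=7, L[7]='n', prepend. Next row=LF[7]=4
  step 6: row=4, L[4]='n', prepend. Next row=LF[4]=3
  step 7: row=3, L[3]='m', prepend. Next row=LF[3]=1
  step 8: row=1, L[1]='o', prepend. Next row=LF[1]=5
Reversed output: omnnoon$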